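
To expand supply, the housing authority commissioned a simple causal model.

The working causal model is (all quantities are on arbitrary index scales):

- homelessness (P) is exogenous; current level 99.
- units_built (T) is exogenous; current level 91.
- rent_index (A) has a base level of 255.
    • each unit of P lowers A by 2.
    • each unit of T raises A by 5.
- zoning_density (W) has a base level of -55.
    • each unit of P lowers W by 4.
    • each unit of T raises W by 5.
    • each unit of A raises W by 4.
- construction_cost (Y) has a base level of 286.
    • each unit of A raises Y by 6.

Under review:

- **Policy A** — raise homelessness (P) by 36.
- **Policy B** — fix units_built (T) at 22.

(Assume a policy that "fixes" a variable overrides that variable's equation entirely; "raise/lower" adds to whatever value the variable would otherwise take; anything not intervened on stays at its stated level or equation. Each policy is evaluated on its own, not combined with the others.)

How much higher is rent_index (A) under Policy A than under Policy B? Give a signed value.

273

Policy A (P + 36):
  P = 99 + 36 = 135
  T = 91
  A = 255 − 2·135 + 5·91 = 440
Policy B (T := 22):
  P = 99
  T = 22
  A = 255 − 2·99 + 5·22 = 167
A: 440 − 167 = 273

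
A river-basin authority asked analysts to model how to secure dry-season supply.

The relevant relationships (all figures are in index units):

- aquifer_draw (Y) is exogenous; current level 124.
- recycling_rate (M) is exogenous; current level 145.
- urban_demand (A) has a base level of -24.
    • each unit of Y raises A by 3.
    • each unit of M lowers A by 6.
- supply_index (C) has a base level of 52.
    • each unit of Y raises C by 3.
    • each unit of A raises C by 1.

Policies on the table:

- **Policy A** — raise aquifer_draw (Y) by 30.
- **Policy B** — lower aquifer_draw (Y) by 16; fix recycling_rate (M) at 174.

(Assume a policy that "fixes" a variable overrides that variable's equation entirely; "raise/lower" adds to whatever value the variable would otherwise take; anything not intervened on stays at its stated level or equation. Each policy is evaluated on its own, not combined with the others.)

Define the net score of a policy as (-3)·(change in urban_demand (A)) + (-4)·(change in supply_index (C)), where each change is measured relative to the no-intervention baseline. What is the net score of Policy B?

Baseline:
  Y = 124
  M = 145
  A = -24 + 3·124 − 6·145 = -522
  C = 52 + 3·124 + (-522) = -98
Policy B (Y − 16, M := 174):
  Y = 124 − 16 = 108
  M = 174
  A = -24 + 3·108 − 6·174 = -744
  C = 52 + 3·108 + (-744) = -368
ΔA = -744 − (-522) = -222; ΔC = -368 − (-98) = -270
Score = (-3)·(-222) + (-4)·(-270) = 1746

1746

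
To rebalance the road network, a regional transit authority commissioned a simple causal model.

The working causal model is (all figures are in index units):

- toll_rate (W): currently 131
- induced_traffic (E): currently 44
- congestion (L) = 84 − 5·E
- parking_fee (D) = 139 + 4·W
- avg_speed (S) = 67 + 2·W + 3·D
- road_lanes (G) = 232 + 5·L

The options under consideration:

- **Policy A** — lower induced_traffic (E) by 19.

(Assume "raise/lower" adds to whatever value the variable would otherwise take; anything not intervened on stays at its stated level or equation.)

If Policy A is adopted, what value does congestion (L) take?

-41

Policy A (E − 19):
  E = 44 − 19 = 25
  L = 84 − 5·25 = -41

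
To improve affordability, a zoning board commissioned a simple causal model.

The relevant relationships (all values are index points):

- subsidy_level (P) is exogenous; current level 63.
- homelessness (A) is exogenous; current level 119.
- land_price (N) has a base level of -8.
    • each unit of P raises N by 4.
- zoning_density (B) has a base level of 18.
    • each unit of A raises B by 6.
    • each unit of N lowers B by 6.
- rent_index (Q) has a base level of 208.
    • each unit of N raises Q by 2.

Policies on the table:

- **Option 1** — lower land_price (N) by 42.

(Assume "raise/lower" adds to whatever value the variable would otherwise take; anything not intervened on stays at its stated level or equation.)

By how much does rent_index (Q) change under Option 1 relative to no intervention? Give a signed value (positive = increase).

Baseline:
  P = 63
  N = -8 + 4·63 = 244
  Q = 208 + 2·244 = 696
Option 1 (N − 42):
  P = 63
  N = -8 + 4·63 (−42 from intervention) = 202
  Q = 208 + 2·202 = 612
Change in Q: 612 − 696 = -84

-84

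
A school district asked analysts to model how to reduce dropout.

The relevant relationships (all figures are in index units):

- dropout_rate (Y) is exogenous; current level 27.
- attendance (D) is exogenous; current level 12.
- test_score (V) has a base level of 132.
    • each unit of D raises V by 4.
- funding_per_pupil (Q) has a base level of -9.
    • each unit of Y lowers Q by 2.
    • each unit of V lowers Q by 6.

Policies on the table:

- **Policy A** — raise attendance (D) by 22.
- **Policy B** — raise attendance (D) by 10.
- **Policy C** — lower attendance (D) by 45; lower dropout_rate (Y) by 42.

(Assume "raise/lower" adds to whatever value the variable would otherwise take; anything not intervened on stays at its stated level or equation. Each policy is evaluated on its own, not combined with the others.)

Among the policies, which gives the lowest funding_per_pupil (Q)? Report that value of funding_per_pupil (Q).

Policy A (D + 22):
  Y = 27
  D = 12 + 22 = 34
  V = 132 + 4·34 = 268
  Q = -9 − 2·27 − 6·268 = -1671
Policy B (D + 10):
  Y = 27
  D = 12 + 10 = 22
  V = 132 + 4·22 = 220
  Q = -9 − 2·27 − 6·220 = -1383
Policy C (D − 45, Y − 42):
  Y = 27 − 42 = -15
  D = 12 − 45 = -33
  V = 132 + 4·(-33) = 0
  Q = -9 − 2·(-15) − 6·0 = 21
Comparing — Policy A: Q=-1671, Policy B: Q=-1383, Policy C: Q=21. Lowest is -1671 (Policy A).

-1671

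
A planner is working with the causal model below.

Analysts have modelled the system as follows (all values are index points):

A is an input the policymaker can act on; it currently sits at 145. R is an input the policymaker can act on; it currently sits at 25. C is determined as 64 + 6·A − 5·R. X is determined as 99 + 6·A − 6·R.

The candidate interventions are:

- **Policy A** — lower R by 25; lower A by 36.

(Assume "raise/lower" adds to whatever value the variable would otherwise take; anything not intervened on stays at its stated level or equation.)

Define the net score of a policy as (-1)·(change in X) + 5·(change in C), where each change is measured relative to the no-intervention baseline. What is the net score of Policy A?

-389

Baseline:
  A = 145
  R = 25
  C = 64 + 6·145 − 5·25 = 809
  X = 99 + 6·145 − 6·25 = 819
Policy A (R − 25, A − 36):
  A = 145 − 36 = 109
  R = 25 − 25 = 0
  C = 64 + 6·109 − 5·0 = 718
  X = 99 + 6·109 − 6·0 = 753
ΔX = 753 − 819 = -66; ΔC = 718 − 809 = -91
Score = (-1)·(-66) + 5·(-91) = -389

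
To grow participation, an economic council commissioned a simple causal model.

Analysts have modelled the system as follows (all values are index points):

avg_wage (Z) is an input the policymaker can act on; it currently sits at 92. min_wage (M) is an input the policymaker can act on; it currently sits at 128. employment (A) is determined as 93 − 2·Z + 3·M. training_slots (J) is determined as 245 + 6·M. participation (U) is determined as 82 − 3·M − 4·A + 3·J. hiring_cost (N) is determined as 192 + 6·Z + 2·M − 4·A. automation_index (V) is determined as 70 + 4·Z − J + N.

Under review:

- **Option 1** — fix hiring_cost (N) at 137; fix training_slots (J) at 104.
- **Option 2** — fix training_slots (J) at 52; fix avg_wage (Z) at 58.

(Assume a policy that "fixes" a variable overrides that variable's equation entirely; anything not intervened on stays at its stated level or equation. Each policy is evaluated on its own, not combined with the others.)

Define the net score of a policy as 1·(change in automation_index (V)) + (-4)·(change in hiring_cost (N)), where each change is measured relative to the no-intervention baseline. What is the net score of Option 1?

-18

Baseline:
  Z = 92
  M = 128
  A = 93 − 2·92 + 3·128 = 293
  J = 245 + 6·128 = 1013
  N = 192 + 6·92 + 2·128 − 4·293 = -172
  V = 70 + 4·92 − 1013 + (-172) = -747
Option 1 (N := 137, J := 104):
  Z = 92
  M = 128
  A = 93 − 2·92 + 3·128 = 293
  J = 104
  N = 137
  V = 70 + 4·92 − 104 + 137 = 471
ΔV = 471 − (-747) = 1218; ΔN = 137 − (-172) = 309
Score = 1·1218 + (-4)·309 = -18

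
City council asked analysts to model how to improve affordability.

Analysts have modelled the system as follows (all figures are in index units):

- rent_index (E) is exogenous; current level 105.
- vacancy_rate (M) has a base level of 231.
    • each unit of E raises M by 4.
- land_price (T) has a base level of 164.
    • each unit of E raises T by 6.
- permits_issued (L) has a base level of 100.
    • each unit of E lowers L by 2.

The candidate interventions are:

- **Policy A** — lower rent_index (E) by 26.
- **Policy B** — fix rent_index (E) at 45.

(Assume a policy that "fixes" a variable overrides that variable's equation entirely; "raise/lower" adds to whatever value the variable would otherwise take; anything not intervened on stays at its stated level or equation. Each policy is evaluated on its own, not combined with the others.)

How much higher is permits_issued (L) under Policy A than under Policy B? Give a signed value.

-68

Policy A (E − 26):
  E = 105 − 26 = 79
  L = 100 − 2·79 = -58
Policy B (E := 45):
  E = 45
  L = 100 − 2·45 = 10
L: -58 − 10 = -68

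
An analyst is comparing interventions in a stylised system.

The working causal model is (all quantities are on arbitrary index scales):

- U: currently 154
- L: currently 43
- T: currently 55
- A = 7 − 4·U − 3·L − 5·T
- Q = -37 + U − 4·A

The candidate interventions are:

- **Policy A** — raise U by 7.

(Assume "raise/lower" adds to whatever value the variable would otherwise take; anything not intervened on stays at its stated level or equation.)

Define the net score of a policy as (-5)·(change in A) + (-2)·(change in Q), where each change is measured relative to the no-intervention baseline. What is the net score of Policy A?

-98

Baseline:
  U = 154
  L = 43
  T = 55
  A = 7 − 4·154 − 3·43 − 5·55 = -1013
  Q = -37 + 154 − 4·(-1013) = 4169
Policy A (U + 7):
  U = 154 + 7 = 161
  L = 43
  T = 55
  A = 7 − 4·161 − 3·43 − 5·55 = -1041
  Q = -37 + 161 − 4·(-1041) = 4288
ΔA = -1041 − (-1013) = -28; ΔQ = 4288 − 4169 = 119
Score = (-5)·(-28) + (-2)·119 = -98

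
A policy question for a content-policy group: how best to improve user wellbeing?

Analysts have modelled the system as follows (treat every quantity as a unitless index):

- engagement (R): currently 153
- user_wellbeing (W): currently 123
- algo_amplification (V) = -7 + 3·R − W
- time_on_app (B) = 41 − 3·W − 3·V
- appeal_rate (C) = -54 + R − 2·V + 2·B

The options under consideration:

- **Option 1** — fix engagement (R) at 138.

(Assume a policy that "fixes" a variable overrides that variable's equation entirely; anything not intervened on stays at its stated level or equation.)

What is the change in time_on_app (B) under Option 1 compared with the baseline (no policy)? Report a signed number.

135

Baseline:
  R = 153
  W = 123
  V = -7 + 3·153 − 123 = 329
  B = 41 − 3·123 − 3·329 = -1315
Option 1 (R := 138):
  R = 138
  W = 123
  V = -7 + 3·138 − 123 = 284
  B = 41 − 3·123 − 3·284 = -1180
Change in B: -1180 − (-1315) = 135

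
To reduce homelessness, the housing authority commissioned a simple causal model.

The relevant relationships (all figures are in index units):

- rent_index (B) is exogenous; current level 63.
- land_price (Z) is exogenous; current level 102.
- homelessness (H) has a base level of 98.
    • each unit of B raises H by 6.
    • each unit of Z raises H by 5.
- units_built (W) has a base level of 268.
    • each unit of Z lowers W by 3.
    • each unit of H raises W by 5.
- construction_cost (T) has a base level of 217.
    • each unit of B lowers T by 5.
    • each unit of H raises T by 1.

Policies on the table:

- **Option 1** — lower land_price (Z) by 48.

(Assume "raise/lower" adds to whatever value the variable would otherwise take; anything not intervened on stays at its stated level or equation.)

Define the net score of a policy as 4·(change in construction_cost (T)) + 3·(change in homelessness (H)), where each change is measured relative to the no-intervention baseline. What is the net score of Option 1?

-1680

Baseline:
  B = 63
  Z = 102
  H = 98 + 6·63 + 5·102 = 986
  T = 217 − 5·63 + 986 = 888
Option 1 (Z − 48):
  B = 63
  Z = 102 − 48 = 54
  H = 98 + 6·63 + 5·54 = 746
  T = 217 − 5·63 + 746 = 648
ΔT = 648 − 888 = -240; ΔH = 746 − 986 = -240
Score = 4·(-240) + 3·(-240) = -1680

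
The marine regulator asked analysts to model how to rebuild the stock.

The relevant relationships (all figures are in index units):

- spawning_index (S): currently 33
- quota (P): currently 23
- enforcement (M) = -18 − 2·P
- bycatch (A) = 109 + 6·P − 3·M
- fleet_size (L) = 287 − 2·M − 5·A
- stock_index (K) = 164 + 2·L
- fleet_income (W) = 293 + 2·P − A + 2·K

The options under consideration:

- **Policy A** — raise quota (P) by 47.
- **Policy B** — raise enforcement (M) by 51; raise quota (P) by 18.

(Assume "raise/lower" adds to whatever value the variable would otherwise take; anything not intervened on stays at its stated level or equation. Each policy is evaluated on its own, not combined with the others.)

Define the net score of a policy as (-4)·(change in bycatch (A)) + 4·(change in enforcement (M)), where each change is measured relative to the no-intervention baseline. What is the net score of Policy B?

Baseline:
  P = 23
  M = -18 − 2·23 = -64
  A = 109 + 6·23 − 3·(-64) = 439
Policy B (M + 51, P + 18):
  P = 23 + 18 = 41
  M = -18 − 2·41 (+51 from intervention) = -49
  A = 109 + 6·41 − 3·(-49) = 502
ΔA = 502 − 439 = 63; ΔM = -49 − (-64) = 15
Score = (-4)·63 + 4·15 = -192

-192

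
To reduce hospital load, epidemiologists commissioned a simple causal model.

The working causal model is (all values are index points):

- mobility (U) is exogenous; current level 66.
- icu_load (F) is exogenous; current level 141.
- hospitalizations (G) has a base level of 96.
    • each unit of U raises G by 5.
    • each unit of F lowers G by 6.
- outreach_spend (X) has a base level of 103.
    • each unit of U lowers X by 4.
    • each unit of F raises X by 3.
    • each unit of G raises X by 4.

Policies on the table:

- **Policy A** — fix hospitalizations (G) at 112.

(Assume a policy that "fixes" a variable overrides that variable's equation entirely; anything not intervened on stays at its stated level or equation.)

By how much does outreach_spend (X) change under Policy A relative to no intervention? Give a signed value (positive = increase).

Baseline:
  U = 66
  F = 141
  G = 96 + 5·66 − 6·141 = -420
  X = 103 − 4·66 + 3·141 + 4·(-420) = -1418
Policy A (G := 112):
  U = 66
  F = 141
  G = 112
  X = 103 − 4·66 + 3·141 + 4·112 = 710
Change in X: 710 − (-1418) = 2128

2128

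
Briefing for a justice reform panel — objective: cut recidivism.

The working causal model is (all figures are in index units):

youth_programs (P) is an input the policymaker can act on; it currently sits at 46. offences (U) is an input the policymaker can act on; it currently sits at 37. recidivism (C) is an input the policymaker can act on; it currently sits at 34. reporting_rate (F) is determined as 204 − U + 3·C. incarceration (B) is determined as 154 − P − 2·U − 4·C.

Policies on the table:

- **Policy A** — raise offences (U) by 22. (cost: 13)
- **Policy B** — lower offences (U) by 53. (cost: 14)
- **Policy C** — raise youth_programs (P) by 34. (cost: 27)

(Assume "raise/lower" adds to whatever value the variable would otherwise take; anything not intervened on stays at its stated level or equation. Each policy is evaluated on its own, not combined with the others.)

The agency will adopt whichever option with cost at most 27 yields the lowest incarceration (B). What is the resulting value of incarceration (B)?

-146

Policy A (U + 22):
  P = 46
  U = 37 + 22 = 59
  C = 34
  B = 154 − 46 − 2·59 − 4·34 = -146
Policy B (U − 53):
  P = 46
  U = 37 − 53 = -16
  C = 34
  B = 154 − 46 − 2·(-16) − 4·34 = 4
Policy C (P + 34):
  P = 46 + 34 = 80
  U = 37
  C = 34
  B = 154 − 80 − 2·37 − 4·34 = -136
Comparing — Policy A: B=-146, Policy B: B=4, Policy C: B=-136. Lowest is -146 (Policy A).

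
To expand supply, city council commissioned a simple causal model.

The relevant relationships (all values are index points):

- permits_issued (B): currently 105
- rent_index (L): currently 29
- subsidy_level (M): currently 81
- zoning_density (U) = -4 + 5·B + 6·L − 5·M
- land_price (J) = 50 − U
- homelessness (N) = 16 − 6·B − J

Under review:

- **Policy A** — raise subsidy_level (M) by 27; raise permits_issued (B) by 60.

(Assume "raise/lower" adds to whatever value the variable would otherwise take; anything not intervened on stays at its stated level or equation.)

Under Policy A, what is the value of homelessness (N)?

-569

Policy A (M + 27, B + 60):
  B = 105 + 60 = 165
  L = 29
  M = 81 + 27 = 108
  U = -4 + 5·165 + 6·29 − 5·108 = 455
  J = 50 − 455 = -405
  N = 16 − 6·165 − (-405) = -569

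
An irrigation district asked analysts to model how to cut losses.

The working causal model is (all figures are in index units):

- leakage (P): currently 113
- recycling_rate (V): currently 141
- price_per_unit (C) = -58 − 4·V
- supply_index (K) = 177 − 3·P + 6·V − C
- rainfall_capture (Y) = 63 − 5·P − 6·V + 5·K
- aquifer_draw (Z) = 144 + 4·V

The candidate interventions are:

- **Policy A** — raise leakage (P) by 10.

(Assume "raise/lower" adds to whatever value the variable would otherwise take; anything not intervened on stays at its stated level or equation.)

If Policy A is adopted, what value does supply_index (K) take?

Policy A (P + 10):
  P = 113 + 10 = 123
  V = 141
  C = -58 − 4·141 = -622
  K = 177 − 3·123 + 6·141 − (-622) = 1276

1276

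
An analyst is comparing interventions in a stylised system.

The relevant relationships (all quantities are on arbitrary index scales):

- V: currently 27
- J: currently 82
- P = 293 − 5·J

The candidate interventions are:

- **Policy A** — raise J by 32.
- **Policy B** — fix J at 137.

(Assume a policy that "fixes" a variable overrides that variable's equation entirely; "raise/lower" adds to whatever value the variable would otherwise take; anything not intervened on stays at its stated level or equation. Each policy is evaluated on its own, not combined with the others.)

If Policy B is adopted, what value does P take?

Policy B (J := 137):
  J = 137
  P = 293 − 5·137 = -392

-392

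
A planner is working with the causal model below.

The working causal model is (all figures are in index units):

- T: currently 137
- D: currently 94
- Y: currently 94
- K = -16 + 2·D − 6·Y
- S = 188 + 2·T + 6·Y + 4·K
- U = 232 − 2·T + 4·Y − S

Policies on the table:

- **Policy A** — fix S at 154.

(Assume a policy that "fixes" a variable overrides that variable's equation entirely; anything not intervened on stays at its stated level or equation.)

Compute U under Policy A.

180

Policy A (S := 154):
  T = 137
  D = 94
  Y = 94
  K = -16 + 2·94 − 6·94 = -392
  S = 154
  U = 232 − 2·137 + 4·94 − 154 = 180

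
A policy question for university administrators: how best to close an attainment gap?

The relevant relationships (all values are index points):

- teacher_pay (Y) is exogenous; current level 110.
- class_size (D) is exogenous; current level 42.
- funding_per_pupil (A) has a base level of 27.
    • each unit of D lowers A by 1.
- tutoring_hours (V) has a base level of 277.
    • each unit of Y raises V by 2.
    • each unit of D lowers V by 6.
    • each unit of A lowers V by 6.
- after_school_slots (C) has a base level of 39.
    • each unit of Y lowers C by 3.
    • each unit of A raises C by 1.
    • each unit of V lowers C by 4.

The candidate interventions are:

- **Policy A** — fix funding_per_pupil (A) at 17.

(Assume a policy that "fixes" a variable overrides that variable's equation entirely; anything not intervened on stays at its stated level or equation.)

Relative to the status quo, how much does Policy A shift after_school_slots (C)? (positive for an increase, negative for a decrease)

800

Baseline:
  Y = 110
  D = 42
  A = 27 − 42 = -15
  V = 277 + 2·110 − 6·42 − 6·(-15) = 335
  C = 39 − 3·110 + (-15) − 4·335 = -1646
Policy A (A := 17):
  Y = 110
  D = 42
  A = 17
  V = 277 + 2·110 − 6·42 − 6·17 = 143
  C = 39 − 3·110 + 17 − 4·143 = -846
Change in C: -846 − (-1646) = 800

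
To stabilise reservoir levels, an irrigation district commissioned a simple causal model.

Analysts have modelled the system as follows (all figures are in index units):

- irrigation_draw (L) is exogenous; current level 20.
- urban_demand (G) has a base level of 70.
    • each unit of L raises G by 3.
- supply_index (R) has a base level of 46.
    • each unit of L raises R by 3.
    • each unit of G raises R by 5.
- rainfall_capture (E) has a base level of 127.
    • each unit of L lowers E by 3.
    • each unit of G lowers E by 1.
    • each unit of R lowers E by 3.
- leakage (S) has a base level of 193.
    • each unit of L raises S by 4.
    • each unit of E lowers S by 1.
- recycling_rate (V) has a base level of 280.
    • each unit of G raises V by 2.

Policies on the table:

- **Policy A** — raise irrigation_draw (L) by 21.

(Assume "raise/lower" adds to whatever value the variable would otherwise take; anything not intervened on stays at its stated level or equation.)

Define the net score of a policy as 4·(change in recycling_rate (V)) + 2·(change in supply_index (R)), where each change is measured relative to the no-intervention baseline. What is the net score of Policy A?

1260

Baseline:
  L = 20
  G = 70 + 3·20 = 130
  R = 46 + 3·20 + 5·130 = 756
  V = 280 + 2·130 = 540
Policy A (L + 21):
  L = 20 + 21 = 41
  G = 70 + 3·41 = 193
  R = 46 + 3·41 + 5·193 = 1134
  V = 280 + 2·193 = 666
ΔV = 666 − 540 = 126; ΔR = 1134 − 756 = 378
Score = 4·126 + 2·378 = 1260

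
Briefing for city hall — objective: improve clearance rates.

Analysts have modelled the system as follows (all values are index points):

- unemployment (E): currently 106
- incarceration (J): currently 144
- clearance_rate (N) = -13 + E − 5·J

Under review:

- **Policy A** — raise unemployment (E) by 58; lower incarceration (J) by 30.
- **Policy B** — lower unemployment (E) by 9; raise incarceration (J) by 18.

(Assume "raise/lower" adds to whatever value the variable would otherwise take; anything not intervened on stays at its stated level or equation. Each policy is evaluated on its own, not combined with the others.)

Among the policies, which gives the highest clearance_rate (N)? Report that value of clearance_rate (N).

-419

Policy A (E + 58, J − 30):
  E = 106 + 58 = 164
  J = 144 − 30 = 114
  N = -13 + 164 − 5·114 = -419
Policy B (E − 9, J + 18):
  E = 106 − 9 = 97
  J = 144 + 18 = 162
  N = -13 + 97 − 5·162 = -726
Comparing — Policy A: N=-419, Policy B: N=-726. Highest is -419 (Policy A).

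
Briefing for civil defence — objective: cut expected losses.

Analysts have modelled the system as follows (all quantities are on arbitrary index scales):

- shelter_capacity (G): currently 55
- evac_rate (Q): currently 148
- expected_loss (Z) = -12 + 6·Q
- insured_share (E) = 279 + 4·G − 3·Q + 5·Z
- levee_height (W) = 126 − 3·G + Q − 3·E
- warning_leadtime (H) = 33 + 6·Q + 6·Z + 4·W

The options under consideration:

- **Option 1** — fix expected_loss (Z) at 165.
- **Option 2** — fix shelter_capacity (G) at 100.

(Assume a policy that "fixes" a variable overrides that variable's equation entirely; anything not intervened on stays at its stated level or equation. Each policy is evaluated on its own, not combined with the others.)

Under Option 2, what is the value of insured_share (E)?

Option 2 (G := 100):
  G = 100
  Q = 148
  Z = -12 + 6·148 = 876
  E = 279 + 4·100 − 3·148 + 5·876 = 4615

4615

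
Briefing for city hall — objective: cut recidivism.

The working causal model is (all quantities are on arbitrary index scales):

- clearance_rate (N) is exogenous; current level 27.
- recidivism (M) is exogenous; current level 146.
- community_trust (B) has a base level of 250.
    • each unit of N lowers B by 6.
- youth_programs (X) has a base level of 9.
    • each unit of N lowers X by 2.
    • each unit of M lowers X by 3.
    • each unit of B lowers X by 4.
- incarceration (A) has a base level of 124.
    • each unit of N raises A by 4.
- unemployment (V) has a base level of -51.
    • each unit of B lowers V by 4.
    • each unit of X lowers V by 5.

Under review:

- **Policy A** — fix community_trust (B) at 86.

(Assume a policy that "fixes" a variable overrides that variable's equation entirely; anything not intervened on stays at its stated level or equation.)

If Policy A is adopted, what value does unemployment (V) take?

3740

Policy A (B := 86):
  N = 27
  M = 146
  B = 86
  X = 9 − 2·27 − 3·146 − 4·86 = -827
  V = -51 − 4·86 − 5·(-827) = 3740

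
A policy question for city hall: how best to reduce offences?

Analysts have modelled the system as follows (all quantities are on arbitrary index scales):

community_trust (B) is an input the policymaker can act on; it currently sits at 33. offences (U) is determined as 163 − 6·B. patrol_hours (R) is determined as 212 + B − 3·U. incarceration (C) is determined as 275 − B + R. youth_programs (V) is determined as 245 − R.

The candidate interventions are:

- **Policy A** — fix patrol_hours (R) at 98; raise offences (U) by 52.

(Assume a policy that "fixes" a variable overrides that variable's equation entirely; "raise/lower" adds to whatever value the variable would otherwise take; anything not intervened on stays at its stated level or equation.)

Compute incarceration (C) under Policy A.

340

Policy A (R := 98, U + 52):
  B = 33
  U = 163 − 6·33 (+52 from intervention) = 17
  R = 98
  C = 275 − 33 + 98 = 340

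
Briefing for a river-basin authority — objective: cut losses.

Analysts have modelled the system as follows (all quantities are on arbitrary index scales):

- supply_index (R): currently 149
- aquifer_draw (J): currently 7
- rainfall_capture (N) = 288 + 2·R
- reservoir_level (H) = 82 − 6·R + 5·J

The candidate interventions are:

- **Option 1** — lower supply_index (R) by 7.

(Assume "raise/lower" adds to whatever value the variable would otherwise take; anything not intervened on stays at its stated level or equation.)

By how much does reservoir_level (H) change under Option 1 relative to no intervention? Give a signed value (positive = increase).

42

Baseline:
  R = 149
  J = 7
  H = 82 − 6·149 + 5·7 = -777
Option 1 (R − 7):
  R = 149 − 7 = 142
  J = 7
  H = 82 − 6·142 + 5·7 = -735
Change in H: -735 − (-777) = 42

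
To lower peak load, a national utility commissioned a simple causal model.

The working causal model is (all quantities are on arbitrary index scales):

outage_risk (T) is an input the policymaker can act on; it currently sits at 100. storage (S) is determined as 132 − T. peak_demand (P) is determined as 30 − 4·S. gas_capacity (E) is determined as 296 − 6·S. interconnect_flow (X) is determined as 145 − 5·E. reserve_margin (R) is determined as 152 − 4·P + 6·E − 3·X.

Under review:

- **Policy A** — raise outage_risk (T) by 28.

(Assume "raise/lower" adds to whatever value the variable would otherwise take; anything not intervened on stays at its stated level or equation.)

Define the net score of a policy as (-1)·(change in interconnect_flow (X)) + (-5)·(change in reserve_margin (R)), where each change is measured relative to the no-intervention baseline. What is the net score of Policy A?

-14560

Baseline:
  T = 100
  S = 132 − 100 = 32
  P = 30 − 4·32 = -98
  E = 296 − 6·32 = 104
  X = 145 − 5·104 = -375
  R = 152 − 4·(-98) + 6·104 − 3·(-375) = 2293
Policy A (T + 28):
  T = 100 + 28 = 128
  S = 132 − 128 = 4
  P = 30 − 4·4 = 14
  E = 296 − 6·4 = 272
  X = 145 − 5·272 = -1215
  R = 152 − 4·14 + 6·272 − 3·(-1215) = 5373
ΔX = -1215 − (-375) = -840; ΔR = 5373 − 2293 = 3080
Score = (-1)·(-840) + (-5)·3080 = -14560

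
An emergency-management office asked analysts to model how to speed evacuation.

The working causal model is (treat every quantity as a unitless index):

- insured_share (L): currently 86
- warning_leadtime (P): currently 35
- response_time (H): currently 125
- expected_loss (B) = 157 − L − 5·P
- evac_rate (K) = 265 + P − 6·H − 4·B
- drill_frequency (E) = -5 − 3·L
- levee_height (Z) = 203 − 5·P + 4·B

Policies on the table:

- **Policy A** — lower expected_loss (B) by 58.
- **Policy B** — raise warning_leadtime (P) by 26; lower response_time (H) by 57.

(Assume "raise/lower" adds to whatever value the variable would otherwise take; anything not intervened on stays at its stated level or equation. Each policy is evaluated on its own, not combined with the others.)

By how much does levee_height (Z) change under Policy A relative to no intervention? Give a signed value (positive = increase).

Baseline:
  L = 86
  P = 35
  B = 157 − 86 − 5·35 = -104
  Z = 203 − 5·35 + 4·(-104) = -388
Policy A (B − 58):
  L = 86
  P = 35
  B = 157 − 86 − 5·35 (−58 from intervention) = -162
  Z = 203 − 5·35 + 4·(-162) = -620
Change in Z: -620 − (-388) = -232

-232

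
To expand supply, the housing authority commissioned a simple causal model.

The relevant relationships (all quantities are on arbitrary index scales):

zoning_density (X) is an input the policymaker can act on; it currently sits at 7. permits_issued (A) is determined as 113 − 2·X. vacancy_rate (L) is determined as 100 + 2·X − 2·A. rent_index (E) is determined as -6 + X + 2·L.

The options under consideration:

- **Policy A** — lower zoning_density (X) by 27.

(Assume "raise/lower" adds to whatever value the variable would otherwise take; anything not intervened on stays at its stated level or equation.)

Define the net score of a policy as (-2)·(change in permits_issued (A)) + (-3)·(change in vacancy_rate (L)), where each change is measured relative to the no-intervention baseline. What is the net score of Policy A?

Baseline:
  X = 7
  A = 113 − 2·7 = 99
  L = 100 + 2·7 − 2·99 = -84
Policy A (X − 27):
  X = 7 − 27 = -20
  A = 113 − 2·(-20) = 153
  L = 100 + 2·(-20) − 2·153 = -246
ΔA = 153 − 99 = 54; ΔL = -246 − (-84) = -162
Score = (-2)·54 + (-3)·(-162) = 378

378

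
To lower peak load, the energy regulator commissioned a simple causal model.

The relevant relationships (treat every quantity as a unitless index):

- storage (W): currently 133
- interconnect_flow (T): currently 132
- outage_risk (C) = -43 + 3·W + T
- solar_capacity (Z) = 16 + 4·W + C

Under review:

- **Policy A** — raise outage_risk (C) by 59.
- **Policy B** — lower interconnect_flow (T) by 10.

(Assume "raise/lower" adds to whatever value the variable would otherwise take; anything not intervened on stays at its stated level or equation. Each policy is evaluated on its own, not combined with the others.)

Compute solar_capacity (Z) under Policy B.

Policy B (T − 10):
  W = 133
  T = 132 − 10 = 122
  C = -43 + 3·133 + 122 = 478
  Z = 16 + 4·133 + 478 = 1026

1026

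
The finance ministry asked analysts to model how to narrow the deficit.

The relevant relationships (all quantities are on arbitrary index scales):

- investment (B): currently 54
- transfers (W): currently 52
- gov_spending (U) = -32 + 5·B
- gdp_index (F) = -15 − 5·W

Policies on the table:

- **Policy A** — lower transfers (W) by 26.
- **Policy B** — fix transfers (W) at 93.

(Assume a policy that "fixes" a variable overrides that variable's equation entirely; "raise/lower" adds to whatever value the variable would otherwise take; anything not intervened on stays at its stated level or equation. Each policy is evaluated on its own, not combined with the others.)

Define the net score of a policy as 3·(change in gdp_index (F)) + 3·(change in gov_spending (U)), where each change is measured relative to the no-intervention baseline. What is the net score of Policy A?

Baseline:
  B = 54
  W = 52
  U = -32 + 5·54 = 238
  F = -15 − 5·52 = -275
Policy A (W − 26):
  B = 54
  W = 52 − 26 = 26
  U = -32 + 5·54 = 238
  F = -15 − 5·26 = -145
ΔF = -145 − (-275) = 130; ΔU = 238 − 238 = 0
Score = 3·130 + 3·0 = 390

390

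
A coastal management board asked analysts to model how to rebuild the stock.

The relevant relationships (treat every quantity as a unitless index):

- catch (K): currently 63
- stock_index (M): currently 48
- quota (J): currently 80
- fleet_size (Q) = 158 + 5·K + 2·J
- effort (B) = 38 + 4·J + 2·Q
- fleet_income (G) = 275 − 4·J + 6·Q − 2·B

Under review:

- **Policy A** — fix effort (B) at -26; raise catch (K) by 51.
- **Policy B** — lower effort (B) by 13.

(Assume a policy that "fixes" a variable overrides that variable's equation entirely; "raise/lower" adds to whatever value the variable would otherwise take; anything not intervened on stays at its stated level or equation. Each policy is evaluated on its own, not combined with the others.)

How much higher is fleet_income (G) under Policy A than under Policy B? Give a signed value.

Policy A (B := -26, K + 51):
  K = 63 + 51 = 114
  J = 80
  Q = 158 + 5·114 + 2·80 = 888
  B = -26
  G = 275 − 4·80 + 6·888 − 2·(-26) = 5335
Policy B (B − 13):
  K = 63
  J = 80
  Q = 158 + 5·63 + 2·80 = 633
  B = 38 + 4·80 + 2·633 (−13 from intervention) = 1611
  G = 275 − 4·80 + 6·633 − 2·1611 = 531
G: 5335 − 531 = 4804

4804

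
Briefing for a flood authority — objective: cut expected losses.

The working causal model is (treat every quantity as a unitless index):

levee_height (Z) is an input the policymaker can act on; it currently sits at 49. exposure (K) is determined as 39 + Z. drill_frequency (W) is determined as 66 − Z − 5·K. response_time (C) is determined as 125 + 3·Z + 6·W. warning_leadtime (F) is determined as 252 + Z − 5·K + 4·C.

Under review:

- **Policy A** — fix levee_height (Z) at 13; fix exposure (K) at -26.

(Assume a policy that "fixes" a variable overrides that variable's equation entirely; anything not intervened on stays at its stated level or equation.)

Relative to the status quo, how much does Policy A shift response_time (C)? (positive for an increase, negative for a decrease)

3528

Baseline:
  Z = 49
  K = 39 + 49 = 88
  W = 66 − 49 − 5·88 = -423
  C = 125 + 3·49 + 6·(-423) = -2266
Policy A (Z := 13, K := -26):
  Z = 13
  K = -26
  W = 66 − 13 − 5·(-26) = 183
  C = 125 + 3·13 + 6·183 = 1262
Change in C: 1262 − (-2266) = 3528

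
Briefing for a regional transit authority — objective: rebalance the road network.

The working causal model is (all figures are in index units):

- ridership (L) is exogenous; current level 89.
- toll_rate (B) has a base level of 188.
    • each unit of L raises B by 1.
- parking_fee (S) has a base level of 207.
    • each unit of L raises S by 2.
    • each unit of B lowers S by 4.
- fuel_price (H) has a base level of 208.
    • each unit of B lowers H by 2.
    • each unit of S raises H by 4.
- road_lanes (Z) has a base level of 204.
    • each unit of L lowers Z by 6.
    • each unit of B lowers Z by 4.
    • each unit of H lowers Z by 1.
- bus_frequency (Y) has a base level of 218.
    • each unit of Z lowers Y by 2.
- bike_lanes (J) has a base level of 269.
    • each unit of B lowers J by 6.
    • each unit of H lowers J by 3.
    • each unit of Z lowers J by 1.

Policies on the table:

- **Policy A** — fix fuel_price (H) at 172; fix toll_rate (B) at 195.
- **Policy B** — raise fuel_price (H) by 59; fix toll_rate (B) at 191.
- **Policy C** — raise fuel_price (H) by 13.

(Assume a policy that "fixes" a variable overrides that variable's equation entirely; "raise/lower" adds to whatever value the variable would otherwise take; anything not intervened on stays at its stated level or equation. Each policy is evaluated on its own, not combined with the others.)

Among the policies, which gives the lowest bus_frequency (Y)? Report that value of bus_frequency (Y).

-3356

Policy A (H := 172, B := 195):
  L = 89
  B = 195
  S = 207 + 2·89 − 4·195 = -395
  H = 172
  Z = 204 − 6·89 − 4·195 − 172 = -1282
  Y = 218 − 2·(-1282) = 2782
Policy B (H + 59, B := 191):
  L = 89
  B = 191
  S = 207 + 2·89 − 4·191 = -379
  H = 208 − 2·191 + 4·(-379) (+59 from intervention) = -1631
  Z = 204 − 6·89 − 4·191 − (-1631) = 537
  Y = 218 − 2·537 = -856
Policy C (H + 13):
  L = 89
  B = 188 + 89 = 277
  S = 207 + 2·89 − 4·277 = -723
  H = 208 − 2·277 + 4·(-723) (+13 from intervention) = -3225
  Z = 204 − 6·89 − 4·277 − (-3225) = 1787
  Y = 218 − 2·1787 = -3356
Comparing — Policy A: Y=2782, Policy B: Y=-856, Policy C: Y=-3356. Lowest is -3356 (Policy C).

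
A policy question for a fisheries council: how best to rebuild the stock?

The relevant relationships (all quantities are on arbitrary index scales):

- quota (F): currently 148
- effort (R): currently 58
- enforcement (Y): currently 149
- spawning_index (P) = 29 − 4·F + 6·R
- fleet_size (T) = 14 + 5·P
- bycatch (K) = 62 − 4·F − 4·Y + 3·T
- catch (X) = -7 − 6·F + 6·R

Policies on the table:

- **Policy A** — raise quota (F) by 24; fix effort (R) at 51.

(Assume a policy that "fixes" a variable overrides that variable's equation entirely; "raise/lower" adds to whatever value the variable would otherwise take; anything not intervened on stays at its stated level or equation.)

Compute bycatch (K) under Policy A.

-6475

Policy A (F + 24, R := 51):
  F = 148 + 24 = 172
  R = 51
  Y = 149
  P = 29 − 4·172 + 6·51 = -353
  T = 14 + 5·(-353) = -1751
  K = 62 − 4·172 − 4·149 + 3·(-1751) = -6475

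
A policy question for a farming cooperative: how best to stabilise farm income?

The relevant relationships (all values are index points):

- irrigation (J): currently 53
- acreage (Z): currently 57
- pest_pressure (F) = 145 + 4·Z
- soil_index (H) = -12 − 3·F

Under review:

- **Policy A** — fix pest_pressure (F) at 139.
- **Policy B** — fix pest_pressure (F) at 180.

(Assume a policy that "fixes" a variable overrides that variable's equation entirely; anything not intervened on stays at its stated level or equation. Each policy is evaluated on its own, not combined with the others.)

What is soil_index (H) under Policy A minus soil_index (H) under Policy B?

Policy A (F := 139):
  Z = 57
  F = 139
  H = -12 − 3·139 = -429
Policy B (F := 180):
  Z = 57
  F = 180
  H = -12 − 3·180 = -552
H: -429 − (-552) = 123

123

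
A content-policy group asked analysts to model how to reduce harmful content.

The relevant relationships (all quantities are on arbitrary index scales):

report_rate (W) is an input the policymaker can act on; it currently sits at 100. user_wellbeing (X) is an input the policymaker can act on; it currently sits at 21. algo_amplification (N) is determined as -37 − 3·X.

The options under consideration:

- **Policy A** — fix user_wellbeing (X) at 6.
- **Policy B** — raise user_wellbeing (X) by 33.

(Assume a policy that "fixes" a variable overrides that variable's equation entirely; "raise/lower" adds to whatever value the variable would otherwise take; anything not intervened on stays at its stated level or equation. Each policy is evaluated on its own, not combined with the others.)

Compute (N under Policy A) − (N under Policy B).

144

Policy A (X := 6):
  X = 6
  N = -37 − 3·6 = -55
Policy B (X + 33):
  X = 21 + 33 = 54
  N = -37 − 3·54 = -199
N: -55 − (-199) = 144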